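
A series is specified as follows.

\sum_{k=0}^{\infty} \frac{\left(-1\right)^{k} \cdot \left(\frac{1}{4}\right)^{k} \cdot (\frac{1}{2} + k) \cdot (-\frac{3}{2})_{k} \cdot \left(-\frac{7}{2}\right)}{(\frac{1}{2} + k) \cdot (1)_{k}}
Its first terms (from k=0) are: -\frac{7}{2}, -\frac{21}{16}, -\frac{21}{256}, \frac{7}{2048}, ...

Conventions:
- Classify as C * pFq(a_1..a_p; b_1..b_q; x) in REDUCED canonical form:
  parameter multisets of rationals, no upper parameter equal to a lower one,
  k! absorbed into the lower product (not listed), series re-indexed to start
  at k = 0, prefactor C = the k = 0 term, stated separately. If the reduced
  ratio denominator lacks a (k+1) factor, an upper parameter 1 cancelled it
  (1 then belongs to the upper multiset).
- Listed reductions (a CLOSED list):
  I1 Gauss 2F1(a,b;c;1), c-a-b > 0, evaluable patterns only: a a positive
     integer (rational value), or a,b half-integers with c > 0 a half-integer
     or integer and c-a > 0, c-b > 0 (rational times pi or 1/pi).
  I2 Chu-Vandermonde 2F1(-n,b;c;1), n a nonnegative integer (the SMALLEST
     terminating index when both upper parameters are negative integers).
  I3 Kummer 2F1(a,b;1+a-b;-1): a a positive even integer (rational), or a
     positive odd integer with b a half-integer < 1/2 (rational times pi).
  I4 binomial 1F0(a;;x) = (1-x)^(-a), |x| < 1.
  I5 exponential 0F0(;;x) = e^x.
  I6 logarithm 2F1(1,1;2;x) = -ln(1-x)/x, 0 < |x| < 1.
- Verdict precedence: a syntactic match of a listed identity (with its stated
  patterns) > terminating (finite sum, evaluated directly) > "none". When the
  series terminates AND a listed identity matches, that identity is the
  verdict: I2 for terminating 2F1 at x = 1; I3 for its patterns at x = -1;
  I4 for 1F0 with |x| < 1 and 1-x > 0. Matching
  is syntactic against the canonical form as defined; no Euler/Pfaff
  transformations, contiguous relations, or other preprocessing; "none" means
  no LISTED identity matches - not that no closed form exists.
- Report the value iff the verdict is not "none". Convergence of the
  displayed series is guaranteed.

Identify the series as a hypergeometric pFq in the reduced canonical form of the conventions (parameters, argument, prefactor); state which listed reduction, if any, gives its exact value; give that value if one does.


The series (x = -\frac{1}{4}) is 1F0: upper {-\frac{3}{2}}, lower {-}, prefactor -\frac{7}{2}. Verdict at x = -\frac{1}{4}: the I4 binomial reduction matches (the 1F0 binomial series: exponent 3/2, x = -\frac{1}{4}). Hence: \left(-\frac{7}{2}\right) \cdot \left(\frac{5}{4}\right)^{\frac{3}{2}}.

First insight: t_0 being -\frac{7}{2}, (1)_k (prefactor -7/2) is k! itself.
Step ratio: r(k) = -\frac{1}{4} * (k-\frac{3}{2}) / [(k+1)] - rational; roots negated = parameters, x = -\frac{1}{4}, C = -\frac{7}{2}.


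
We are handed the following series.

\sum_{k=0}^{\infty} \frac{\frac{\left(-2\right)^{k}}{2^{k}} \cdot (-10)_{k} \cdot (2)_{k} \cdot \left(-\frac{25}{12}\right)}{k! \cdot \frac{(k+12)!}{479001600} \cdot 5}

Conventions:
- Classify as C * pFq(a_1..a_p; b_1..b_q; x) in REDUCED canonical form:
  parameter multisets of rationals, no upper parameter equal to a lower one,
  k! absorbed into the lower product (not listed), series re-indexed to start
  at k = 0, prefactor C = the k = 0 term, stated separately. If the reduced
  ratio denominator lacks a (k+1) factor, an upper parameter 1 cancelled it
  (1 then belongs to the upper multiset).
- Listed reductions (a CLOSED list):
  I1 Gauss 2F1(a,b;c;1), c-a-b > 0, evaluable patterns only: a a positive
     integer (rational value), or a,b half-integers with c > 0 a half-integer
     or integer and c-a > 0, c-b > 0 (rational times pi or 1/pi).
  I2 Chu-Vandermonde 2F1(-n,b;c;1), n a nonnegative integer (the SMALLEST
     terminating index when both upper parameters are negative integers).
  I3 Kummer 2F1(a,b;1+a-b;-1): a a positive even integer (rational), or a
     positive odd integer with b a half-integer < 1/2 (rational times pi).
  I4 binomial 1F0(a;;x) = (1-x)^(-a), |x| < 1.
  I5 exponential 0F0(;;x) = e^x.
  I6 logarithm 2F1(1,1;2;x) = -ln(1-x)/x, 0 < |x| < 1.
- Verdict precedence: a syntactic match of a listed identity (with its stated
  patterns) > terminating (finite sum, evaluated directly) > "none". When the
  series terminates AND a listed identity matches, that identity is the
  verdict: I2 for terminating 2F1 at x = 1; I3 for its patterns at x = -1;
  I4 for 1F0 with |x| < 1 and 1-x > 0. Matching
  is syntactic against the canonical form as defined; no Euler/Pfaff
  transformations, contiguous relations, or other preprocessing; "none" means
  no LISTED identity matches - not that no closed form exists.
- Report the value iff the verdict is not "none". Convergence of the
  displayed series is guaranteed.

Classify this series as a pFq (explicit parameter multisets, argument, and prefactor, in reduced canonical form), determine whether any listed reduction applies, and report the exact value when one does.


Reduced: x = -1, 2F1, upper = {-10, 2}, lower = {13}, C = -\frac{5}{12}. Verdict at x = -1: Kummer (I3) matches (x = -1; c = 13 equals 1+a-b for upper {-10, 2}: listed pattern). Its exact value is -\frac{5}{2}.

First insight: t_0 = -\frac{5}{12} here, and the two k-th powers (C = -5/12, x = -1) combine into one argument.
Ratio: r(k) = -1 * (k-10) (k+2) / [(k+13) (k+1)] - rational in k. x = -1; t_0 = -\frac{5}{12}; negate the roots.


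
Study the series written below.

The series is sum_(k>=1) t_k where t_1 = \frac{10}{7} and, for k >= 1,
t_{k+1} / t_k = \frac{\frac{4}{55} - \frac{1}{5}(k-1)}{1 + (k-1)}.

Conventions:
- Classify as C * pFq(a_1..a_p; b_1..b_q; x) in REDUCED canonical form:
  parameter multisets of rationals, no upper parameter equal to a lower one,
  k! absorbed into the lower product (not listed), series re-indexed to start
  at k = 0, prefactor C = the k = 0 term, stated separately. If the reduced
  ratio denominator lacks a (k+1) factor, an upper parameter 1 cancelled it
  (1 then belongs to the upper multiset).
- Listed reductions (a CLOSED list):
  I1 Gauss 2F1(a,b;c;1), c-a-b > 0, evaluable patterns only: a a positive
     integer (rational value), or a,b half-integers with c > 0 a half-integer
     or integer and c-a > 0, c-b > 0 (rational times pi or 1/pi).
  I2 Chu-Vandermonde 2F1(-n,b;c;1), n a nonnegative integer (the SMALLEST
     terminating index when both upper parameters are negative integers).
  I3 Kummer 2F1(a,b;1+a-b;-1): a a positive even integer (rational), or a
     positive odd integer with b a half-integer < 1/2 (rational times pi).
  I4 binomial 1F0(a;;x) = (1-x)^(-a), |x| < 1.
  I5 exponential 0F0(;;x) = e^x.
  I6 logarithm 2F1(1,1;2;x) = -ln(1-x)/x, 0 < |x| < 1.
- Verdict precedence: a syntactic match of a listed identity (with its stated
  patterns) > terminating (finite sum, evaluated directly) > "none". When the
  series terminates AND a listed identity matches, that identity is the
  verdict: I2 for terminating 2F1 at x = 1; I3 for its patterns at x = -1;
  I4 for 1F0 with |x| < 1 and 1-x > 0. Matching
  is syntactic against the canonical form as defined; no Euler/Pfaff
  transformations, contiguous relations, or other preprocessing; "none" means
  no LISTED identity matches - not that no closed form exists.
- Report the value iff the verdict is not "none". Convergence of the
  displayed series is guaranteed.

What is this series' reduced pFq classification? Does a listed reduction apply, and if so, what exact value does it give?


Structural cue: with t_0 = \frac{10}{7}, the expanded ratio factors over Q; C = 10/7, x = -1/5, roots give parameters.
Term ratio: r(k) = -\frac{1}{5} * (k-\frac{4}{11}) / [(k+1)] - rational; roots negated = parameters, x = -\frac{1}{5}, C = \frac{10}{7}.

Canonical form: C = \frac{10}{7} times 1F0 with upper {-\frac{4}{11}}, lower {-}, x = -\frac{1}{5}. Verdict (x = -\frac{1}{5}): the binomial series (I4) applies (the 1F0 binomial series: exponent 4/11, x = -\frac{1}{5}). Hence: \frac{10}{7} \cdot \left(\frac{6}{5}\right)^{\frac{4}{11}}.


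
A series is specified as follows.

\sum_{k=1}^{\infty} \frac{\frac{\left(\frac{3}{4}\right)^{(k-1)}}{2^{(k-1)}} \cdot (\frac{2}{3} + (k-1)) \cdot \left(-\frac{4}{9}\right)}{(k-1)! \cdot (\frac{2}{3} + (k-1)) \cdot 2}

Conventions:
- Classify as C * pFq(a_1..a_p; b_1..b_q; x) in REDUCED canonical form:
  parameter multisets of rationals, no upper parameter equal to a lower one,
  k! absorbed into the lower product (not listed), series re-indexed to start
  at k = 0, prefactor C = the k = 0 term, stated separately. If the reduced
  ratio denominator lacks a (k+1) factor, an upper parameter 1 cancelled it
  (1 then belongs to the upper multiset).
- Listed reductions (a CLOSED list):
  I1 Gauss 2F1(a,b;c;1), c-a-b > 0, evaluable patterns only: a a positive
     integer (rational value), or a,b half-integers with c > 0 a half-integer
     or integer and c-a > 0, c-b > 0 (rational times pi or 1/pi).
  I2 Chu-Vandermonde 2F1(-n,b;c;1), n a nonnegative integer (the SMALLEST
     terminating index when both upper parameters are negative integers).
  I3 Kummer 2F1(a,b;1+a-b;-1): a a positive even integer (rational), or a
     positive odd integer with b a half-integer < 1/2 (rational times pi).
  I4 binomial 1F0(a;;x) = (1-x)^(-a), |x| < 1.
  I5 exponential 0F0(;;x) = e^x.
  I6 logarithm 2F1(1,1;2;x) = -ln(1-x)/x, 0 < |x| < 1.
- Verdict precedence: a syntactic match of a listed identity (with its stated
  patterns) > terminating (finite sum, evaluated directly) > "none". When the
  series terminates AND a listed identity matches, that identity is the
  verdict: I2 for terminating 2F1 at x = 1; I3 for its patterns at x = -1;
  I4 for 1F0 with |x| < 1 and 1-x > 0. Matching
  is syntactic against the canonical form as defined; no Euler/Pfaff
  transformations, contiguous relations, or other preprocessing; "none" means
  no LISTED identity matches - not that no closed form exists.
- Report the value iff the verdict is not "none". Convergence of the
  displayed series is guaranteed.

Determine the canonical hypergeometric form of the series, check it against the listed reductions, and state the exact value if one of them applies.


With C = -\frac{2}{9}: the canonical form is 0F0(-; -; \frac{3}{8}). Verdict: exponential (I5) matches (the 0F0 exponential series at x = \frac{3}{8}). Hence: \left(-\frac{2}{9}\right) \cdot e^{\frac{3}{8}}.

Key step: t_0 being -\frac{2}{9}, the constant factors (prefactor -2/9) combine into one prefactor.
Consecutive-term ratio: r(k) = \frac{3}{8} * 1 / [(k+1)] - rational; roots negated = parameters, x = \frac{3}{8}, C = -\frac{2}{9}.


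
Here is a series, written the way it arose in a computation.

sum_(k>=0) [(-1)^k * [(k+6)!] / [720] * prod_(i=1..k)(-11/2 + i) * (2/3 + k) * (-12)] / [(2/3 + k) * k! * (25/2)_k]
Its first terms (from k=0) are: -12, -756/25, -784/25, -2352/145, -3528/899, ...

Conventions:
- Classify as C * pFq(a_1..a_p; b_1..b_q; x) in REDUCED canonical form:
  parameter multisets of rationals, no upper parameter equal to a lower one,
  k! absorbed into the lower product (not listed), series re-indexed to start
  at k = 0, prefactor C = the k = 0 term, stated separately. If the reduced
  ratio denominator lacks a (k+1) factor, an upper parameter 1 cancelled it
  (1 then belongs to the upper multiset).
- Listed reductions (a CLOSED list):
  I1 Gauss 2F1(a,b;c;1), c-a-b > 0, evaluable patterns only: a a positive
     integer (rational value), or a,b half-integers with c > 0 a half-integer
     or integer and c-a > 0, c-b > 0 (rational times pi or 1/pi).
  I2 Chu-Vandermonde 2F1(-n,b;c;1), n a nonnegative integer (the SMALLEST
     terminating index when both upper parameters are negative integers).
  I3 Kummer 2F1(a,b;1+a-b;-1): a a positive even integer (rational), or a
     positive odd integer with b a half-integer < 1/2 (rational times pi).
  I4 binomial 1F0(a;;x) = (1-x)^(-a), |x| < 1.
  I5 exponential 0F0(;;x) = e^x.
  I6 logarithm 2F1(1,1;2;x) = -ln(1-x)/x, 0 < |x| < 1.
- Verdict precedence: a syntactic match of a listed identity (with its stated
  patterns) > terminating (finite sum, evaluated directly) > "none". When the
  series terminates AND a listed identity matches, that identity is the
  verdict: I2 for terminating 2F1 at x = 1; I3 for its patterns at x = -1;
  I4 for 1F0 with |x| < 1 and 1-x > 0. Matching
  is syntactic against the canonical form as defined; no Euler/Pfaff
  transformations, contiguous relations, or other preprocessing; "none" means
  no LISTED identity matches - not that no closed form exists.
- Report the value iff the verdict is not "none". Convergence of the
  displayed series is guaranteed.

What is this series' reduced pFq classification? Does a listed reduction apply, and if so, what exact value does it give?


Key step: with t_0 = -12, the running product (prefactor -12) telescopes to a rising factorial.
Adjacent-term ratio: r(k) = (-1) * (k-9/2) (k+7) / [(k+25/2) (k+1)] - poly over poly, x = (-1) from leading terms; C = -12 at k = 0.

x = -1 here; the reduced form reads 2F1, upper {-9/2, 7}, lower {25/2}, C = -12. Verdict: Kummer's theorem (I3) fires (x = -1; c = 25/2 equals 1+a-b for upper {-9/2, 7}: listed pattern). Value: (-1003917915/33554432) * pi.


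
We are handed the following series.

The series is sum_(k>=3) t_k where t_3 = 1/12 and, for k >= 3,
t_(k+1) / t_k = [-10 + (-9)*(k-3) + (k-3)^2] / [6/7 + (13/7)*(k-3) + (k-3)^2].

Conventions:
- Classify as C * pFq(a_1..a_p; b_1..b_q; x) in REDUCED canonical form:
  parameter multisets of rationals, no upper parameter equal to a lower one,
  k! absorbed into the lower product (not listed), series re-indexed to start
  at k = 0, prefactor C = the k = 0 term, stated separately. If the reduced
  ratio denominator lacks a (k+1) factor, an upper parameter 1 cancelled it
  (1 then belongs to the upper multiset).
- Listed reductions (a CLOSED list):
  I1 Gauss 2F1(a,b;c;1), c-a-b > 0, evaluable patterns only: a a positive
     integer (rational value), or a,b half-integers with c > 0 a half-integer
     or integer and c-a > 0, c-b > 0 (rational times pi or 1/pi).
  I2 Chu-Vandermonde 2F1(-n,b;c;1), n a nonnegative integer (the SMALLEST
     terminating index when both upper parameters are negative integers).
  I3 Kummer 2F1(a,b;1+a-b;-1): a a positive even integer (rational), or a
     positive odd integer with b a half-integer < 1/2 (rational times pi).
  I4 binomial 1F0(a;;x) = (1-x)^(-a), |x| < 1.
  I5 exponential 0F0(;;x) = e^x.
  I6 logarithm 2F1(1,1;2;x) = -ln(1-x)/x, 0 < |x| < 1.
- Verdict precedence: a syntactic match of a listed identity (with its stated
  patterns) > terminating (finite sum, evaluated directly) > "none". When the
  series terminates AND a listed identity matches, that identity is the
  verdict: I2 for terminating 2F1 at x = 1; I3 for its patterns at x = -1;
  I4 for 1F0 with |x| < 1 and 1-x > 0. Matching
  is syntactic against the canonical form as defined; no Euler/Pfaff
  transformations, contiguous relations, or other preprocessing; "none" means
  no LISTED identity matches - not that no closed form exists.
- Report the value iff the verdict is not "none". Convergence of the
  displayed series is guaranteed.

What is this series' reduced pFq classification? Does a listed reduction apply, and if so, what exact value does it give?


The tell: x = 1 and the expanded ratio factors over Q; C = 1/12, x = 1, roots give parameters.
Ratio: r(k) = 1 * (k-10) (k+1) / [(k+6/7) (k+1)] ; factor over Q: parameters, x = 1, and C = 1/12.

x = 1 here; the reduced form reads 2F1, upper {-10, 1}, lower {6/7}, C = 1/12. Verdict: Vandermonde's identity (I2) matches (terminating 2F1 at x = 1 with n = 10, b = 1, c = 6/7). Value: -1/828.


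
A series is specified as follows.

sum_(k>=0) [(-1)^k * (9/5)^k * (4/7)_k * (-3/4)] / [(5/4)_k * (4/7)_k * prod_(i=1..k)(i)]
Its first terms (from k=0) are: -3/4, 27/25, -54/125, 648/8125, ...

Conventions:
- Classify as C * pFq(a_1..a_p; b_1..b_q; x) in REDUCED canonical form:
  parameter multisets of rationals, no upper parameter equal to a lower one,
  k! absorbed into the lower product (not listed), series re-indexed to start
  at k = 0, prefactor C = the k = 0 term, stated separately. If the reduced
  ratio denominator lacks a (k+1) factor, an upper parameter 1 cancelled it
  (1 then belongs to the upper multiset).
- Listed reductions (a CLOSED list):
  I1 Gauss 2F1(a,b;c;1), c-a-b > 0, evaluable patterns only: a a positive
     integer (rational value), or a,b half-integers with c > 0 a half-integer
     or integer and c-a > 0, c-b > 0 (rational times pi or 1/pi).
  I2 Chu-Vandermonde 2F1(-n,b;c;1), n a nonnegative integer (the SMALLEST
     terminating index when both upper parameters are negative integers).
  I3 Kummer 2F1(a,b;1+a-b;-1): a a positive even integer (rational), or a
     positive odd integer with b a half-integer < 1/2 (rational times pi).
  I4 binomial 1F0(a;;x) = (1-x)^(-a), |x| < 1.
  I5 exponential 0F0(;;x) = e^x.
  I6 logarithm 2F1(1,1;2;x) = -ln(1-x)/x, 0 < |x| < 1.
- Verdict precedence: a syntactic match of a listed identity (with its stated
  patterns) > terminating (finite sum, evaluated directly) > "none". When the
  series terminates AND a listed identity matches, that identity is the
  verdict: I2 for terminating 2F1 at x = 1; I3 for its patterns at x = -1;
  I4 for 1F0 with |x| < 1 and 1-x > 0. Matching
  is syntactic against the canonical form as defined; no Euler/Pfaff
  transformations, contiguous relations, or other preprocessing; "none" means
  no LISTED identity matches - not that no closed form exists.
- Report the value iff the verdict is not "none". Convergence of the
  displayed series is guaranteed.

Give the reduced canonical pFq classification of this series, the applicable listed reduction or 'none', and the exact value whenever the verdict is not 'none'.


With C = -3/4: the canonical form is 0F1(-; 5/4; -9/5). Verdict: none here - no I1-I6 shape fits x = -9/5 with lower {5/4}.

Key observation: x = (-9/5) and the (-1)^k factor (prefactor -3/4) folds into the argument's sign.
Term ratio: r(k) = (-9/5) * 1 / [(k+5/4) (k+1)] - rational; roots negated = parameters, x = (-9/5), C = -3/4.


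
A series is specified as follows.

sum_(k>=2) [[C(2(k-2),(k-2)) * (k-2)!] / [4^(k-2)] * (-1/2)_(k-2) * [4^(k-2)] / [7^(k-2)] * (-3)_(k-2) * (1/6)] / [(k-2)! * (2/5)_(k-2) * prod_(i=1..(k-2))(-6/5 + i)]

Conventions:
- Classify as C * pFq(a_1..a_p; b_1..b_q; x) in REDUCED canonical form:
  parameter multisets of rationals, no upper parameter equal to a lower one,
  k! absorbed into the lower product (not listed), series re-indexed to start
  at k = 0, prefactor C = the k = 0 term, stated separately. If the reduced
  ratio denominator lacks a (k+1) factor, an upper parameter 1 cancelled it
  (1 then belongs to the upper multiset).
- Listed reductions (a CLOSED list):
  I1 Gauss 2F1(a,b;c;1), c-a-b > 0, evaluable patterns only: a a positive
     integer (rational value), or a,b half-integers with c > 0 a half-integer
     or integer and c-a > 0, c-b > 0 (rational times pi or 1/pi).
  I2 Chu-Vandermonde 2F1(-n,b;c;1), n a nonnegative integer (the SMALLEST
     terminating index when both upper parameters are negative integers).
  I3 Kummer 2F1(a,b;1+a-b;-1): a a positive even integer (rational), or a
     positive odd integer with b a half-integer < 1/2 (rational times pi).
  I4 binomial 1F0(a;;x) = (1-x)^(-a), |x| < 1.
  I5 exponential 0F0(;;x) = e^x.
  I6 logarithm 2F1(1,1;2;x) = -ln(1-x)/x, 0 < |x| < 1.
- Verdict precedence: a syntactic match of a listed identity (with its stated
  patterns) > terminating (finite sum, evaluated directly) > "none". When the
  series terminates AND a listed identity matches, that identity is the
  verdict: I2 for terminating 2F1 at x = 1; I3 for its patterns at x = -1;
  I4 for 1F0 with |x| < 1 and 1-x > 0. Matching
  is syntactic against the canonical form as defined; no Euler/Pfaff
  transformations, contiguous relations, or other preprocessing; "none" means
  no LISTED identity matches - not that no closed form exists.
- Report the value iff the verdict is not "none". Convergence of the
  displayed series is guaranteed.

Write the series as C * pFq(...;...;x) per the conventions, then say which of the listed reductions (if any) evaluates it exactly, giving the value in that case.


With C = 1/6: the canonical form is 3F2(-3, -1/2, 1/2; -1/5, 2/5; 4/7). Verdict: terminating (-3 upstairs). 4 nonzero terms in all; added directly. Value: -609929/1382976.

The tell: with t_0 = 1/6, the lower running product (C = 1/6, x = 4/7) is a rising factorial.
Adjacent-term ratio: r(k) = (4/7) * (k-3) (k-1/2) (k+1/2) / [(k-1/5) (k+2/5) (k+1)] ; factor over Q: parameters, x = (4/7), and C = 1/6.


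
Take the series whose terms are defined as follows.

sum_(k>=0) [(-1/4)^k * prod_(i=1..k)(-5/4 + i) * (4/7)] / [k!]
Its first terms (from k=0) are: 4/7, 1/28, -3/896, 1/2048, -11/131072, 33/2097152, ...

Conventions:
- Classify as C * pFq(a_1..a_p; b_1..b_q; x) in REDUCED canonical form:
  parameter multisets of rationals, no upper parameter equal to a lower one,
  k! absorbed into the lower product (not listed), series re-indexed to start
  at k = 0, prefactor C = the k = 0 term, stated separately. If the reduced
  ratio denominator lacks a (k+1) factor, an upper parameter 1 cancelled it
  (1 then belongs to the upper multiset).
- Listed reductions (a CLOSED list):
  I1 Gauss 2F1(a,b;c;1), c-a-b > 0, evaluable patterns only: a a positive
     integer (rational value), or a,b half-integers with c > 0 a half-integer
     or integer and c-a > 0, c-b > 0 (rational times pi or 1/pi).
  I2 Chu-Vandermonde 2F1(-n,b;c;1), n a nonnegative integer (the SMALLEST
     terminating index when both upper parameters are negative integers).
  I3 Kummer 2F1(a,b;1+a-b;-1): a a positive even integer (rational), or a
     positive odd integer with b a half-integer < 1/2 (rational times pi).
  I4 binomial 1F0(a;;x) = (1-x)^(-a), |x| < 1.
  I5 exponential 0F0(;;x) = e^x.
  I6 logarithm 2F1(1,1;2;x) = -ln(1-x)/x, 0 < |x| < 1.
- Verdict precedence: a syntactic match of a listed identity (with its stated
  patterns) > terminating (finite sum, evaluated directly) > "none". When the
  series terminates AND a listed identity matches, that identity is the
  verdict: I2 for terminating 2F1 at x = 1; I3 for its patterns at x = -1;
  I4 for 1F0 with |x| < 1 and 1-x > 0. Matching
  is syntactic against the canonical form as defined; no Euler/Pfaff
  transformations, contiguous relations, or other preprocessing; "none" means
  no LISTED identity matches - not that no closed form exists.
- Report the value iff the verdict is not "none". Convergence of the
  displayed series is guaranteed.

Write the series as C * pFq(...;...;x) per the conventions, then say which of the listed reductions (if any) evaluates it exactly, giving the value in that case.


This is 4/7 * 1F0(-1/4; -; -1/4) in reduced canonical form. Verdict (x = -1/4): binomial (I4) applies (the 1F0 binomial series: exponent 1/4, x = -1/4). Hence: (4/7) * (5/4)^(1/4).

First insight: t_0 being 4/7, the running product (C = 4/7, x = -1/4) telescopes to a rising factorial.
Adjacent-term ratio: r(k) = (-1/4) * (k-1/4) / [(k+1)] ; factor over Q: parameters, x = (-1/4), and C = 4/7.


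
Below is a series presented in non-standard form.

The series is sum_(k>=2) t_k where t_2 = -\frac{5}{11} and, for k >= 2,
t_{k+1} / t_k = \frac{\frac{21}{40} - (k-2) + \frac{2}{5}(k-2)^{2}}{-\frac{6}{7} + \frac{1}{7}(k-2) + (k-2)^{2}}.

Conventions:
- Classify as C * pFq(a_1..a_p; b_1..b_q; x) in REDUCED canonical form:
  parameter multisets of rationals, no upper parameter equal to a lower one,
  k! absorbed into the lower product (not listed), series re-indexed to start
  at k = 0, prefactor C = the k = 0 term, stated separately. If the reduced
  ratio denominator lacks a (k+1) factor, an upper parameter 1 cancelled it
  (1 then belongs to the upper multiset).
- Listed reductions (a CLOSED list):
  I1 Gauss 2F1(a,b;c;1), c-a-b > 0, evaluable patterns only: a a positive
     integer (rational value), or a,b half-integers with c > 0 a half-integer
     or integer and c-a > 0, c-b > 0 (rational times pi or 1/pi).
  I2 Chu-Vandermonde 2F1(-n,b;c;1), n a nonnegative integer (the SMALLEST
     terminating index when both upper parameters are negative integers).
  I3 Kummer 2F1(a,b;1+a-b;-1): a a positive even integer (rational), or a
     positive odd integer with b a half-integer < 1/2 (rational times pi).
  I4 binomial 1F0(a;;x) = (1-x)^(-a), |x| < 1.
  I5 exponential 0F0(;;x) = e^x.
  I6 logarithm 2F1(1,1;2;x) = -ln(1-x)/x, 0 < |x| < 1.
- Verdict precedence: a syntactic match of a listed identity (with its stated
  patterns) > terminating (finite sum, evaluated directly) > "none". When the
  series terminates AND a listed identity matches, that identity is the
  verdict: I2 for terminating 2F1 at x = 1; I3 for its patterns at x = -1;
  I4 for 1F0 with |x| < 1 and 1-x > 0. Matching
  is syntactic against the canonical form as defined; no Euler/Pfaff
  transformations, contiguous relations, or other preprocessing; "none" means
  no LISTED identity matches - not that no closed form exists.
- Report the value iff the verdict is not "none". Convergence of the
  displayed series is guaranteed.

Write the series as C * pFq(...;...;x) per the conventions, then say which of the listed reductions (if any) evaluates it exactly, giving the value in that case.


Key step: with t_0 = -\frac{5}{11}, the expanded ratio factors over Q; prefactor -5/11, roots give parameters.
Consecutive-term ratio: r(k) = \frac{2}{5} * (k-\frac{7}{4}) (k-\frac{3}{4}) / [(k-\frac{6}{7}) (k+1)] ; factor over Q: parameters, x = \frac{2}{5}, and C = -\frac{5}{11}.

Prefactor -\frac{5}{11}, argument \frac{2}{5}: 2F1 with upper {-\frac{7}{4}, -\frac{3}{4}} over lower {-\frac{6}{7}}. Verdict: none - at argument \frac{2}{5} the multisets {-\frac{7}{4}, -\frac{3}{4}} ; {-\frac{6}{7}} match no listed identity.


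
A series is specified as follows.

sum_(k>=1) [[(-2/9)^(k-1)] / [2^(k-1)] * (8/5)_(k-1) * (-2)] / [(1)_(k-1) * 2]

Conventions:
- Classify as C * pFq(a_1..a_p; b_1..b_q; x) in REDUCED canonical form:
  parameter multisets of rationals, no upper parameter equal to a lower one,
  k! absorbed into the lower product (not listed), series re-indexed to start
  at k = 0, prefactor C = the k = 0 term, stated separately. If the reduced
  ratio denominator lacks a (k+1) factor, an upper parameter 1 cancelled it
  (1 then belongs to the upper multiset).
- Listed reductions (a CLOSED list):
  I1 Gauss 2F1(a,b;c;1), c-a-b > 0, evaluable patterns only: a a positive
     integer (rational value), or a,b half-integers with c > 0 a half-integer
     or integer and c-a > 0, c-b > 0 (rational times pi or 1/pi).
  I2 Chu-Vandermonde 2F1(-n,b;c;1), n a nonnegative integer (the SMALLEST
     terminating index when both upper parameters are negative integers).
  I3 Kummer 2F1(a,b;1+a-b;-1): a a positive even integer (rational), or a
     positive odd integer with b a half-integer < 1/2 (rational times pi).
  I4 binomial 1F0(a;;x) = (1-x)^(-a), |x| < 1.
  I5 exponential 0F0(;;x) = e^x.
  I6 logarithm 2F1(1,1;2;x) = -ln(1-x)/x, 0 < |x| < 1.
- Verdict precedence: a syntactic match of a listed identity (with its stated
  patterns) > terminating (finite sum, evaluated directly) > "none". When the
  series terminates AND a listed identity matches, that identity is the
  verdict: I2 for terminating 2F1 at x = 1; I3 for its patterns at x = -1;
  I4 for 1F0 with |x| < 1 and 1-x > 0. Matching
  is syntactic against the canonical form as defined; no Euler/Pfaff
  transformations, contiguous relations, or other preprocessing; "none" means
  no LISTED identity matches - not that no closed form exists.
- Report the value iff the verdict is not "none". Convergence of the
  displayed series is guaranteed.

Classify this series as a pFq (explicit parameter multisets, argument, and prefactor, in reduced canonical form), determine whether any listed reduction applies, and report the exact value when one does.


First insight: x = (-1/9) and the two k-th powers (prefactor -1) combine into one argument.
Step ratio: r(k) = (-1/9) * (k+8/5) / [(k+1)] - rational in k, leading ratio (-1/9); with t_0 = -1, classification follows.

Reduced: x = -1/9, 1F0, upper = {8/5}, lower = {-}, C = -1. Verdict: the binomial series (I4) fires (the 1F0 binomial series: exponent -8/5, x = -1/9). Its exact value is (-1) * (10/9)^(-8/5).


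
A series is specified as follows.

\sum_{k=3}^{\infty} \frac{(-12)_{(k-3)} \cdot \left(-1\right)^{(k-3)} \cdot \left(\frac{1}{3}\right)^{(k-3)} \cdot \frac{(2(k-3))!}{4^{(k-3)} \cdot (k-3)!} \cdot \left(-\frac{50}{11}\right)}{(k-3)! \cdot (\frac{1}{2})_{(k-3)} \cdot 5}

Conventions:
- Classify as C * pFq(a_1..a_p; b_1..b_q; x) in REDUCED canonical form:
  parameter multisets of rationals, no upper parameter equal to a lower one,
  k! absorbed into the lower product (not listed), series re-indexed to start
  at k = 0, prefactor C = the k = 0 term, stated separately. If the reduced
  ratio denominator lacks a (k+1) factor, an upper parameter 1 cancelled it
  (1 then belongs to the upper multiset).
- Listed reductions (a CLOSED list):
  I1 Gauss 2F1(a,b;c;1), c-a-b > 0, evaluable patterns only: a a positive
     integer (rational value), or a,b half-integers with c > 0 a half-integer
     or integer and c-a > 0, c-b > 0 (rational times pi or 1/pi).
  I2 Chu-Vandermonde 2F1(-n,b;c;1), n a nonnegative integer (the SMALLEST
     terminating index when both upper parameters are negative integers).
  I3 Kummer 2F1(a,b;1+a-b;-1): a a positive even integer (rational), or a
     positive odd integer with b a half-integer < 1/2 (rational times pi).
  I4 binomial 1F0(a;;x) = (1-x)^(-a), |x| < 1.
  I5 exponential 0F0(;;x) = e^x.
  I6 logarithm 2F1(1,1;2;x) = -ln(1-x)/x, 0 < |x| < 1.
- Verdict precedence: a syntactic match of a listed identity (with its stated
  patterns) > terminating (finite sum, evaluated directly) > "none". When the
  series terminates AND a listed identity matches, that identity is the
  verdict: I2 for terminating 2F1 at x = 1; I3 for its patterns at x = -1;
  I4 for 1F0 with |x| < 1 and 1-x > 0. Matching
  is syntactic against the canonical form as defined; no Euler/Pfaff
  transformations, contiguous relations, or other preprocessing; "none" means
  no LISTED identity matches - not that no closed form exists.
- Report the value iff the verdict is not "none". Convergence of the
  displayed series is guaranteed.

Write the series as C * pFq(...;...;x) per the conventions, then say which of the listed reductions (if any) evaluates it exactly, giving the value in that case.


Classification (C = -\frac{10}{11}): 1F0 with upper {-12}, lower {-}, argument x = -\frac{1}{3}. Verdict: this is the binomial series (I4) (the 1F0 binomial series: exponent 12, x = -\frac{1}{3}). Value: -\frac{167772160}{5845851}.

First insight: with t_0 = -\frac{10}{11}, the (-1)^k factor (prefactor -10/11) folds into the argument's sign.
Ratio: r(k) = -\frac{1}{3} * (k-12) / [(k+1)] - rational in k. x = -\frac{1}{3}; t_0 = -\frac{10}{11}; negate the roots.


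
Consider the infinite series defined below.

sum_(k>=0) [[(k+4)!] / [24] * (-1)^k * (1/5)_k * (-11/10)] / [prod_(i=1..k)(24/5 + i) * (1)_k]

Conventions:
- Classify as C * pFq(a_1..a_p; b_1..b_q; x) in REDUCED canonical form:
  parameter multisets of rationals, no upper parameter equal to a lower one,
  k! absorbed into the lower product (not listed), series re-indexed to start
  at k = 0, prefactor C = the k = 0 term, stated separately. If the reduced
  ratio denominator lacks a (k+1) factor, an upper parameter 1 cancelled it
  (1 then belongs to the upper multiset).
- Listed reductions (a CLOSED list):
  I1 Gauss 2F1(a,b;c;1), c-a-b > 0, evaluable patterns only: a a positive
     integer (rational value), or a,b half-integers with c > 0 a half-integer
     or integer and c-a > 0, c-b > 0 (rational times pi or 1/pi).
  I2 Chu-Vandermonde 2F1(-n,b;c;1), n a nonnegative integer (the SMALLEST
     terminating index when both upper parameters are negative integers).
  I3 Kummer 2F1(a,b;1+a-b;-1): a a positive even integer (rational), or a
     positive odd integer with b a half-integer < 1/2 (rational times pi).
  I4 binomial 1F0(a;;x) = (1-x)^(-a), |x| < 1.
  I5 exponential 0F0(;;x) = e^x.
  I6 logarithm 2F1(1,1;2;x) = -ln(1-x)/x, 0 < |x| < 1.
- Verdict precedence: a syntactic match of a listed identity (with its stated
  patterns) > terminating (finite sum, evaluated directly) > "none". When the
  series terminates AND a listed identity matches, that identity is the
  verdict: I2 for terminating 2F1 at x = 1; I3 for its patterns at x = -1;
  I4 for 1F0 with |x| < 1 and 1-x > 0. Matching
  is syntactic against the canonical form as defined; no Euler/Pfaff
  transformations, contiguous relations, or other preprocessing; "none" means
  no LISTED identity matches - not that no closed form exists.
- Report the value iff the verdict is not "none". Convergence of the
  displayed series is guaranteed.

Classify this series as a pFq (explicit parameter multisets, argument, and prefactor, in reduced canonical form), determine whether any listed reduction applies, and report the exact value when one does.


Reduced: x = -1, 2F1, upper = {1/5, 5}, lower = {29/5}, C = -11/10. Verdict: no listed reduction: x = -1 and upper {1/5, 5} fail every I1-I6 pattern.

Structural cue: from the first term -11/10: (1)_k (C = -11/10, x = -1) is k! itself.
Adjacent-term ratio: r(k) = (-1) * (k+1/5) (k+5) / [(k+29/5) (k+1)] - rational in k. x = (-1); t_0 = -11/10; negate the roots.


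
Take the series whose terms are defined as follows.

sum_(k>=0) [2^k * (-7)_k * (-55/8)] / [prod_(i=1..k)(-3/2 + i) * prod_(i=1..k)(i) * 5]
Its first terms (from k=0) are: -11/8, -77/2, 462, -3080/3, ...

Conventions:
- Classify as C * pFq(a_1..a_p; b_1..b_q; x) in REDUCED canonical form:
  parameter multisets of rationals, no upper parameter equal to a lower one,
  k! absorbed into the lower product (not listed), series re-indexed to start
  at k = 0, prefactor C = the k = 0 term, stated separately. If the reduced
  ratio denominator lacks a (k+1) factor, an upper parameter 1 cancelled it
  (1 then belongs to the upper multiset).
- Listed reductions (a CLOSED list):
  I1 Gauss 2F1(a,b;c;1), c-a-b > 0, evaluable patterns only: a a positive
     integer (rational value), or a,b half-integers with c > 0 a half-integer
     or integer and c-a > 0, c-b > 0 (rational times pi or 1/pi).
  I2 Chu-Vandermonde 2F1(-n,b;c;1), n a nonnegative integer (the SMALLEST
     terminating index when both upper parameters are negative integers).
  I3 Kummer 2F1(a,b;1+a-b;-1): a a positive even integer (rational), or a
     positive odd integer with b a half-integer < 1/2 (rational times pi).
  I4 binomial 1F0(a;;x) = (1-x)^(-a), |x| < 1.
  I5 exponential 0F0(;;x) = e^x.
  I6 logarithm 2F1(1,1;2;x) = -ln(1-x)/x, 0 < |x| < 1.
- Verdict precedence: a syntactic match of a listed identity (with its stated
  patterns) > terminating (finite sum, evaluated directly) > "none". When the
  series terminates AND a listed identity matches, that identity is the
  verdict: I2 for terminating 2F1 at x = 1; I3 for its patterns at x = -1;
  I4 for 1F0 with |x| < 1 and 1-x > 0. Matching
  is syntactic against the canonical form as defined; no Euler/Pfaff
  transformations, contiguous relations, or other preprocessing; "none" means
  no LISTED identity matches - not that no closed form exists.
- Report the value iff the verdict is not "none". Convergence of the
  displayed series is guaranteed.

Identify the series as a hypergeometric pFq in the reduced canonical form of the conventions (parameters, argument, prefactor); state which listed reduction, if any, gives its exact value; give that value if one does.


The tell: t_0 being -11/8, the constant factors (C = -11/8) combine into one prefactor.
Step ratio: r(k) = 2 * (k-7) / [(k-1/2) (k+1)] - rational; roots negated = parameters, x = 2, C = -11/8.

Prefactor -11/8, argument 2: 1F1 with upper {-7} over lower {-1/2}. Verdict: terminating at k = 7: the factor (-7)_k kills every later term; summing the 8 survivors is exact. Value: -190943/7560.


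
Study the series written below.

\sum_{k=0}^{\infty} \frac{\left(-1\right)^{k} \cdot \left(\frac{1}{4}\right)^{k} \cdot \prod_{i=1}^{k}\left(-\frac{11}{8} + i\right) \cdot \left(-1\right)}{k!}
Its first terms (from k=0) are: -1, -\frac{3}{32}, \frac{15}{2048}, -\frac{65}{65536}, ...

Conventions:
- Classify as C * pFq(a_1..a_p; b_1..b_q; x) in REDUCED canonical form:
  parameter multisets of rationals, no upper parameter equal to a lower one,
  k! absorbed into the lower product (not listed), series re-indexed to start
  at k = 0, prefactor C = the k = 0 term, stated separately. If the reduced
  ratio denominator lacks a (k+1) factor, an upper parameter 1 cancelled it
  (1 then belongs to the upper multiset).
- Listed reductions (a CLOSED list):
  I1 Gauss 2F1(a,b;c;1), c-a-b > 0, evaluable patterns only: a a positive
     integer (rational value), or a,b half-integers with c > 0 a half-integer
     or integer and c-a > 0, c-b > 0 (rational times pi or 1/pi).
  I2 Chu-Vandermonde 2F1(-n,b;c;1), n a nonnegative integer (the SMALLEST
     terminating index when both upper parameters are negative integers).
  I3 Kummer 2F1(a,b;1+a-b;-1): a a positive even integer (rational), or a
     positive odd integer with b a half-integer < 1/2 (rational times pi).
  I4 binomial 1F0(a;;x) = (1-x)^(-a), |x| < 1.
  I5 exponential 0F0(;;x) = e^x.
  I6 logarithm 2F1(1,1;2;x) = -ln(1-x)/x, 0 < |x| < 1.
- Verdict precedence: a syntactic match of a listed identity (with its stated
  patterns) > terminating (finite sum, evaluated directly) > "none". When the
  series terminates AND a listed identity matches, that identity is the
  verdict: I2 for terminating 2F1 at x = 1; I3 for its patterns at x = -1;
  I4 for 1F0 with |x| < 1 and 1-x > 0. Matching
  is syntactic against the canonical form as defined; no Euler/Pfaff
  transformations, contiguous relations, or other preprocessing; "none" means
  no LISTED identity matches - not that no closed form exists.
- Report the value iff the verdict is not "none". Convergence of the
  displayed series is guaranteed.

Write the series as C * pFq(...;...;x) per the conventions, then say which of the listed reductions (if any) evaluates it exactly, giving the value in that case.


Classification (C = -1): 1F0 with upper {-\frac{3}{8}}, lower {-}, argument x = -\frac{1}{4}. Verdict: the I4 binomial reduction applies (the 1F0 binomial series: exponent 3/8, x = -\frac{1}{4}). Its exact value is \left(-1\right) \cdot \left(\frac{5}{4}\right)^{\frac{3}{8}}.

Key observation: with t_0 = -1, the (-1)^k factor (C = -1, x = -1/4) folds into the argument's sign.
Term ratio: r(k) = -\frac{1}{4} * (k-\frac{3}{8}) / [(k+1)] - rational in k. x = -\frac{1}{4}; t_0 = -1; negate the roots.


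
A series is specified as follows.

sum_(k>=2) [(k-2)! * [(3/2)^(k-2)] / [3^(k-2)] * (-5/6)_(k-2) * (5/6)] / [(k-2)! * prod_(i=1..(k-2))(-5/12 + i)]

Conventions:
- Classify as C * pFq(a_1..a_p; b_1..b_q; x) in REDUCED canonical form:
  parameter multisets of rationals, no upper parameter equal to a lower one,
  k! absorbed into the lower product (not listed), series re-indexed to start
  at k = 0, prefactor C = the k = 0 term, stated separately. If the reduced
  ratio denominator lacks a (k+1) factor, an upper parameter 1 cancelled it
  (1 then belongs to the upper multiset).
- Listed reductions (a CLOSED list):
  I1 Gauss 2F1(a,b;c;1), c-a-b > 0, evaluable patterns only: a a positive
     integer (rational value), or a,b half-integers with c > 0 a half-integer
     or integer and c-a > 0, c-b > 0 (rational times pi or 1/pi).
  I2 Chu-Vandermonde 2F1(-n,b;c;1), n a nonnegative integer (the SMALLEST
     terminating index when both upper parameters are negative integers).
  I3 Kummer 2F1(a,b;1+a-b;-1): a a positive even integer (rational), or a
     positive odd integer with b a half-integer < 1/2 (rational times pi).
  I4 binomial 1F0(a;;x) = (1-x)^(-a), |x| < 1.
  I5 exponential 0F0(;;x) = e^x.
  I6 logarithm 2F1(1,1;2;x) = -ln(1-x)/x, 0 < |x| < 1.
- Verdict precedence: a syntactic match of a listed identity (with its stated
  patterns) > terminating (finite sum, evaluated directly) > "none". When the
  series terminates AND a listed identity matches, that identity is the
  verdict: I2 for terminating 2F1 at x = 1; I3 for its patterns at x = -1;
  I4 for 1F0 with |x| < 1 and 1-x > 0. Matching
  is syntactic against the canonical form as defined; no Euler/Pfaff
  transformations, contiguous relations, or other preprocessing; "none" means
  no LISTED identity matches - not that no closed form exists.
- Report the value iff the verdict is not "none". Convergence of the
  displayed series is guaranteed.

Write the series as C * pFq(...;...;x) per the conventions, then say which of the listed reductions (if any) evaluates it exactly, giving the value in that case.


The series (x = 1/2) is 2F1: upper {-5/6, 1}, lower {7/12}, prefactor 5/6. Verdict: none here - no I1-I6 shape fits x = 1/2 with lower {7/12}.

The tell: t_0 = 5/6 here, and the lower running product (C = 5/6) is a rising factorial.
Ratio: r(k) = (1/2) * (k-5/6) (k+1) / [(k+7/12) (k+1)] - rational; roots negated = parameters, x = (1/2), C = 5/6.
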